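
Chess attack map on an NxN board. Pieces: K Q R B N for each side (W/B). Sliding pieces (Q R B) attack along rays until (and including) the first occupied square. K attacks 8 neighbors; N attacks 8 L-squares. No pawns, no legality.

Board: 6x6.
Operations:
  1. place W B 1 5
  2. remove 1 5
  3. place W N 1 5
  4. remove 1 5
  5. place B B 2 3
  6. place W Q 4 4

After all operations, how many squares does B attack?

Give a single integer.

Op 1: place WB@(1,5)
Op 2: remove (1,5)
Op 3: place WN@(1,5)
Op 4: remove (1,5)
Op 5: place BB@(2,3)
Op 6: place WQ@(4,4)
Per-piece attacks for B:
  BB@(2,3): attacks (3,4) (4,5) (3,2) (4,1) (5,0) (1,4) (0,5) (1,2) (0,1)
Union (9 distinct): (0,1) (0,5) (1,2) (1,4) (3,2) (3,4) (4,1) (4,5) (5,0)

Answer: 9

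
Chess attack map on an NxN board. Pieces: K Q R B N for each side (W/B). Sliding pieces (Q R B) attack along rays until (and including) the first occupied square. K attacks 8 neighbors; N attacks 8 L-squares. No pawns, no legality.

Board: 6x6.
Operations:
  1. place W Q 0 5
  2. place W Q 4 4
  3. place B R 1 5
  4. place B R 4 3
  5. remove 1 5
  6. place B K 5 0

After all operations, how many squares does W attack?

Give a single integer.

Op 1: place WQ@(0,5)
Op 2: place WQ@(4,4)
Op 3: place BR@(1,5)
Op 4: place BR@(4,3)
Op 5: remove (1,5)
Op 6: place BK@(5,0)
Per-piece attacks for W:
  WQ@(0,5): attacks (0,4) (0,3) (0,2) (0,1) (0,0) (1,5) (2,5) (3,5) (4,5) (5,5) (1,4) (2,3) (3,2) (4,1) (5,0) [ray(1,-1) blocked at (5,0)]
  WQ@(4,4): attacks (4,5) (4,3) (5,4) (3,4) (2,4) (1,4) (0,4) (5,5) (5,3) (3,5) (3,3) (2,2) (1,1) (0,0) [ray(0,-1) blocked at (4,3)]
Union (23 distinct): (0,0) (0,1) (0,2) (0,3) (0,4) (1,1) (1,4) (1,5) (2,2) (2,3) (2,4) (2,5) (3,2) (3,3) (3,4) (3,5) (4,1) (4,3) (4,5) (5,0) (5,3) (5,4) (5,5)

Answer: 23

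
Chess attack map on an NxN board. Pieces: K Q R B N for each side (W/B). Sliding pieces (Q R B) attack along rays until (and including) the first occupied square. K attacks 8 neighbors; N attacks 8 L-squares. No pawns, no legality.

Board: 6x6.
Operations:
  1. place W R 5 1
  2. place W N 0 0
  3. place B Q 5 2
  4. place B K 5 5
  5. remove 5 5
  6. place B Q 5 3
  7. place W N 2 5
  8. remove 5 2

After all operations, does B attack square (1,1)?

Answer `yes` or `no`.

Answer: no

Derivation:
Op 1: place WR@(5,1)
Op 2: place WN@(0,0)
Op 3: place BQ@(5,2)
Op 4: place BK@(5,5)
Op 5: remove (5,5)
Op 6: place BQ@(5,3)
Op 7: place WN@(2,5)
Op 8: remove (5,2)
Per-piece attacks for B:
  BQ@(5,3): attacks (5,4) (5,5) (5,2) (5,1) (4,3) (3,3) (2,3) (1,3) (0,3) (4,4) (3,5) (4,2) (3,1) (2,0) [ray(0,-1) blocked at (5,1)]
B attacks (1,1): no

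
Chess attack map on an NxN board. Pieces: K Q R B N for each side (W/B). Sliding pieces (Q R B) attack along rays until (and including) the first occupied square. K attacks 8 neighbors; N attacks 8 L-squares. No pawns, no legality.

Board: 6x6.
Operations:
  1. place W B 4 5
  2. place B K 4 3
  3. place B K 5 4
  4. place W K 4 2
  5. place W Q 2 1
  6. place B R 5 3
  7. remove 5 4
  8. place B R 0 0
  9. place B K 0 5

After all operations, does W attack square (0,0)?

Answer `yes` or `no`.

Op 1: place WB@(4,5)
Op 2: place BK@(4,3)
Op 3: place BK@(5,4)
Op 4: place WK@(4,2)
Op 5: place WQ@(2,1)
Op 6: place BR@(5,3)
Op 7: remove (5,4)
Op 8: place BR@(0,0)
Op 9: place BK@(0,5)
Per-piece attacks for W:
  WQ@(2,1): attacks (2,2) (2,3) (2,4) (2,5) (2,0) (3,1) (4,1) (5,1) (1,1) (0,1) (3,2) (4,3) (3,0) (1,2) (0,3) (1,0) [ray(1,1) blocked at (4,3)]
  WK@(4,2): attacks (4,3) (4,1) (5,2) (3,2) (5,3) (5,1) (3,3) (3,1)
  WB@(4,5): attacks (5,4) (3,4) (2,3) (1,2) (0,1)
W attacks (0,0): no

Answer: no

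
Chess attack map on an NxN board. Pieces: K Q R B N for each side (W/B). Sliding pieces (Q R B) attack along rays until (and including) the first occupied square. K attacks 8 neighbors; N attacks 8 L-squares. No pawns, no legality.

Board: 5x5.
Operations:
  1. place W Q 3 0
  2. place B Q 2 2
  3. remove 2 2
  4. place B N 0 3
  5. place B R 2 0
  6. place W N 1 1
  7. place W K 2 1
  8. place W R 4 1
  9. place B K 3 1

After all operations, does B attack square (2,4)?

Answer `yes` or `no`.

Op 1: place WQ@(3,0)
Op 2: place BQ@(2,2)
Op 3: remove (2,2)
Op 4: place BN@(0,3)
Op 5: place BR@(2,0)
Op 6: place WN@(1,1)
Op 7: place WK@(2,1)
Op 8: place WR@(4,1)
Op 9: place BK@(3,1)
Per-piece attacks for B:
  BN@(0,3): attacks (2,4) (1,1) (2,2)
  BR@(2,0): attacks (2,1) (3,0) (1,0) (0,0) [ray(0,1) blocked at (2,1); ray(1,0) blocked at (3,0)]
  BK@(3,1): attacks (3,2) (3,0) (4,1) (2,1) (4,2) (4,0) (2,2) (2,0)
B attacks (2,4): yes

Answer: yes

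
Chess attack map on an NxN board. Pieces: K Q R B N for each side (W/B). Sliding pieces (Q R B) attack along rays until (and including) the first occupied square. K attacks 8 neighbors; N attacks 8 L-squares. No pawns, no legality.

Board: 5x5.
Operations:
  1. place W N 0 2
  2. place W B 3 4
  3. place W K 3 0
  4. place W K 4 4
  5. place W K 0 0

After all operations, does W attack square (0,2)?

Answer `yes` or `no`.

Answer: no

Derivation:
Op 1: place WN@(0,2)
Op 2: place WB@(3,4)
Op 3: place WK@(3,0)
Op 4: place WK@(4,4)
Op 5: place WK@(0,0)
Per-piece attacks for W:
  WK@(0,0): attacks (0,1) (1,0) (1,1)
  WN@(0,2): attacks (1,4) (2,3) (1,0) (2,1)
  WK@(3,0): attacks (3,1) (4,0) (2,0) (4,1) (2,1)
  WB@(3,4): attacks (4,3) (2,3) (1,2) (0,1)
  WK@(4,4): attacks (4,3) (3,4) (3,3)
W attacks (0,2): no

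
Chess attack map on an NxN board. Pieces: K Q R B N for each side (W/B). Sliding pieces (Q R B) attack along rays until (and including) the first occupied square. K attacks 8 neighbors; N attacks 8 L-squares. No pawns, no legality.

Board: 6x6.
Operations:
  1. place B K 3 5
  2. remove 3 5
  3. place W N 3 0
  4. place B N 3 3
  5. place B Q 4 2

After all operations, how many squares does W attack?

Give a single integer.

Op 1: place BK@(3,5)
Op 2: remove (3,5)
Op 3: place WN@(3,0)
Op 4: place BN@(3,3)
Op 5: place BQ@(4,2)
Per-piece attacks for W:
  WN@(3,0): attacks (4,2) (5,1) (2,2) (1,1)
Union (4 distinct): (1,1) (2,2) (4,2) (5,1)

Answer: 4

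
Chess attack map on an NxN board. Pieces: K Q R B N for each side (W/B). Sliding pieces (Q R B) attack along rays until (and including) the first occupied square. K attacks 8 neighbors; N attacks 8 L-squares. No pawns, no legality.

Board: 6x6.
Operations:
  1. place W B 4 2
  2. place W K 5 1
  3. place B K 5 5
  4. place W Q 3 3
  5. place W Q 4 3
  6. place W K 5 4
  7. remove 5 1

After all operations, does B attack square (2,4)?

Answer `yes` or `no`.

Answer: no

Derivation:
Op 1: place WB@(4,2)
Op 2: place WK@(5,1)
Op 3: place BK@(5,5)
Op 4: place WQ@(3,3)
Op 5: place WQ@(4,3)
Op 6: place WK@(5,4)
Op 7: remove (5,1)
Per-piece attacks for B:
  BK@(5,5): attacks (5,4) (4,5) (4,4)
B attacks (2,4): no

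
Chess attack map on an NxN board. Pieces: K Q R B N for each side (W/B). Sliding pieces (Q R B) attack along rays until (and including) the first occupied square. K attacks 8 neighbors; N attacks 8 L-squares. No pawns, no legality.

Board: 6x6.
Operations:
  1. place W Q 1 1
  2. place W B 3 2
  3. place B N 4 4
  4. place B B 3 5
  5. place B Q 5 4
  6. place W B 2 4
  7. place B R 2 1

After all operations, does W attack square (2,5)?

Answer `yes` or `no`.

Op 1: place WQ@(1,1)
Op 2: place WB@(3,2)
Op 3: place BN@(4,4)
Op 4: place BB@(3,5)
Op 5: place BQ@(5,4)
Op 6: place WB@(2,4)
Op 7: place BR@(2,1)
Per-piece attacks for W:
  WQ@(1,1): attacks (1,2) (1,3) (1,4) (1,5) (1,0) (2,1) (0,1) (2,2) (3,3) (4,4) (2,0) (0,2) (0,0) [ray(1,0) blocked at (2,1); ray(1,1) blocked at (4,4)]
  WB@(2,4): attacks (3,5) (3,3) (4,2) (5,1) (1,5) (1,3) (0,2) [ray(1,1) blocked at (3,5)]
  WB@(3,2): attacks (4,3) (5,4) (4,1) (5,0) (2,3) (1,4) (0,5) (2,1) [ray(1,1) blocked at (5,4); ray(-1,-1) blocked at (2,1)]
W attacks (2,5): no

Answer: no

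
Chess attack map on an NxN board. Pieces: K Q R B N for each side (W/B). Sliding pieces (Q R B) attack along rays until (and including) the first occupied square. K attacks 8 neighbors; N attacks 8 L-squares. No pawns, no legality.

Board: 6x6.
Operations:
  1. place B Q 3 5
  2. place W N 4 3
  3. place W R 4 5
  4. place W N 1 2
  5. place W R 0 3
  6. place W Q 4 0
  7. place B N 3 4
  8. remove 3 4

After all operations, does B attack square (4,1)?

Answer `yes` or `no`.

Answer: no

Derivation:
Op 1: place BQ@(3,5)
Op 2: place WN@(4,3)
Op 3: place WR@(4,5)
Op 4: place WN@(1,2)
Op 5: place WR@(0,3)
Op 6: place WQ@(4,0)
Op 7: place BN@(3,4)
Op 8: remove (3,4)
Per-piece attacks for B:
  BQ@(3,5): attacks (3,4) (3,3) (3,2) (3,1) (3,0) (4,5) (2,5) (1,5) (0,5) (4,4) (5,3) (2,4) (1,3) (0,2) [ray(1,0) blocked at (4,5)]
B attacks (4,1): no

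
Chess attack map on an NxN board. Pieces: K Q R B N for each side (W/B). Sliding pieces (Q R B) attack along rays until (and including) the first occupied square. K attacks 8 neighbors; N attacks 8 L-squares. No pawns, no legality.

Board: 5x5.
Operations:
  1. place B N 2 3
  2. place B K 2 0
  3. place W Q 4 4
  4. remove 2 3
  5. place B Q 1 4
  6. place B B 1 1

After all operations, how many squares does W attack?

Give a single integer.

Answer: 10

Derivation:
Op 1: place BN@(2,3)
Op 2: place BK@(2,0)
Op 3: place WQ@(4,4)
Op 4: remove (2,3)
Op 5: place BQ@(1,4)
Op 6: place BB@(1,1)
Per-piece attacks for W:
  WQ@(4,4): attacks (4,3) (4,2) (4,1) (4,0) (3,4) (2,4) (1,4) (3,3) (2,2) (1,1) [ray(-1,0) blocked at (1,4); ray(-1,-1) blocked at (1,1)]
Union (10 distinct): (1,1) (1,4) (2,2) (2,4) (3,3) (3,4) (4,0) (4,1) (4,2) (4,3)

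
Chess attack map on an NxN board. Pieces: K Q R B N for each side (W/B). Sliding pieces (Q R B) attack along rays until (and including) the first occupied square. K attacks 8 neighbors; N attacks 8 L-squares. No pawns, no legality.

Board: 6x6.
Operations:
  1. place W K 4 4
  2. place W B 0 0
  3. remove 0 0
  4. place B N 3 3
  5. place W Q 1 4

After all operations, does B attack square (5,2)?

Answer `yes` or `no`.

Answer: yes

Derivation:
Op 1: place WK@(4,4)
Op 2: place WB@(0,0)
Op 3: remove (0,0)
Op 4: place BN@(3,3)
Op 5: place WQ@(1,4)
Per-piece attacks for B:
  BN@(3,3): attacks (4,5) (5,4) (2,5) (1,4) (4,1) (5,2) (2,1) (1,2)
B attacks (5,2): yes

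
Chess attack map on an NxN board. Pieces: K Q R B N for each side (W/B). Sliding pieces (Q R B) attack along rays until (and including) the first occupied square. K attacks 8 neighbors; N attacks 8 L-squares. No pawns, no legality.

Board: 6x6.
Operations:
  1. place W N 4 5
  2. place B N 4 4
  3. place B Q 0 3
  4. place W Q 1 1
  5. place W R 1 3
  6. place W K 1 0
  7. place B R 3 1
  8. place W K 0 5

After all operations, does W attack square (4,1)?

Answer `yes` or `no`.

Answer: no

Derivation:
Op 1: place WN@(4,5)
Op 2: place BN@(4,4)
Op 3: place BQ@(0,3)
Op 4: place WQ@(1,1)
Op 5: place WR@(1,3)
Op 6: place WK@(1,0)
Op 7: place BR@(3,1)
Op 8: place WK@(0,5)
Per-piece attacks for W:
  WK@(0,5): attacks (0,4) (1,5) (1,4)
  WK@(1,0): attacks (1,1) (2,0) (0,0) (2,1) (0,1)
  WQ@(1,1): attacks (1,2) (1,3) (1,0) (2,1) (3,1) (0,1) (2,2) (3,3) (4,4) (2,0) (0,2) (0,0) [ray(0,1) blocked at (1,3); ray(0,-1) blocked at (1,0); ray(1,0) blocked at (3,1); ray(1,1) blocked at (4,4)]
  WR@(1,3): attacks (1,4) (1,5) (1,2) (1,1) (2,3) (3,3) (4,3) (5,3) (0,3) [ray(0,-1) blocked at (1,1); ray(-1,0) blocked at (0,3)]
  WN@(4,5): attacks (5,3) (3,3) (2,4)
W attacks (4,1): no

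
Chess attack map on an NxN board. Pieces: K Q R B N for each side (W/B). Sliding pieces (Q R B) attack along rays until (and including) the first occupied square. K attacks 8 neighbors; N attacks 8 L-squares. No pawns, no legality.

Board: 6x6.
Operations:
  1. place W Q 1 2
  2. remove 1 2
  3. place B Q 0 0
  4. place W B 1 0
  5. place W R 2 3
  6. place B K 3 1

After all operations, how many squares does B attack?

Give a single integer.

Op 1: place WQ@(1,2)
Op 2: remove (1,2)
Op 3: place BQ@(0,0)
Op 4: place WB@(1,0)
Op 5: place WR@(2,3)
Op 6: place BK@(3,1)
Per-piece attacks for B:
  BQ@(0,0): attacks (0,1) (0,2) (0,3) (0,4) (0,5) (1,0) (1,1) (2,2) (3,3) (4,4) (5,5) [ray(1,0) blocked at (1,0)]
  BK@(3,1): attacks (3,2) (3,0) (4,1) (2,1) (4,2) (4,0) (2,2) (2,0)
Union (18 distinct): (0,1) (0,2) (0,3) (0,4) (0,5) (1,0) (1,1) (2,0) (2,1) (2,2) (3,0) (3,2) (3,3) (4,0) (4,1) (4,2) (4,4) (5,5)

Answer: 18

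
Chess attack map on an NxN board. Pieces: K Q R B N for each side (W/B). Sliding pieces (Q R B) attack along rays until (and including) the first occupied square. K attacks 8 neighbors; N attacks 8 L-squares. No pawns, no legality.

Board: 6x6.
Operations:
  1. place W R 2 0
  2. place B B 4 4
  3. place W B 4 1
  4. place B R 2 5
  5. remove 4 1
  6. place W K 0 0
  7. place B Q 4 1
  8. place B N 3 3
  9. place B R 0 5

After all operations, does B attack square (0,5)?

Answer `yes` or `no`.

Answer: yes

Derivation:
Op 1: place WR@(2,0)
Op 2: place BB@(4,4)
Op 3: place WB@(4,1)
Op 4: place BR@(2,5)
Op 5: remove (4,1)
Op 6: place WK@(0,0)
Op 7: place BQ@(4,1)
Op 8: place BN@(3,3)
Op 9: place BR@(0,5)
Per-piece attacks for B:
  BR@(0,5): attacks (0,4) (0,3) (0,2) (0,1) (0,0) (1,5) (2,5) [ray(0,-1) blocked at (0,0); ray(1,0) blocked at (2,5)]
  BR@(2,5): attacks (2,4) (2,3) (2,2) (2,1) (2,0) (3,5) (4,5) (5,5) (1,5) (0,5) [ray(0,-1) blocked at (2,0); ray(-1,0) blocked at (0,5)]
  BN@(3,3): attacks (4,5) (5,4) (2,5) (1,4) (4,1) (5,2) (2,1) (1,2)
  BQ@(4,1): attacks (4,2) (4,3) (4,4) (4,0) (5,1) (3,1) (2,1) (1,1) (0,1) (5,2) (5,0) (3,2) (2,3) (1,4) (0,5) (3,0) [ray(0,1) blocked at (4,4); ray(-1,1) blocked at (0,5)]
  BB@(4,4): attacks (5,5) (5,3) (3,5) (3,3) [ray(-1,-1) blocked at (3,3)]
B attacks (0,5): yes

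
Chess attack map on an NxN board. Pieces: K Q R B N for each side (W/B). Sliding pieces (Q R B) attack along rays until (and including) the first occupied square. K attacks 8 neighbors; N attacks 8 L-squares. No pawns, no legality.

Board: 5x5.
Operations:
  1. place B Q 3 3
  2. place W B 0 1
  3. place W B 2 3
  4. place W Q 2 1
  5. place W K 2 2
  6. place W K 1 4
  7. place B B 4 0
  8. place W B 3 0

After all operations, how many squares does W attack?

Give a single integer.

Op 1: place BQ@(3,3)
Op 2: place WB@(0,1)
Op 3: place WB@(2,3)
Op 4: place WQ@(2,1)
Op 5: place WK@(2,2)
Op 6: place WK@(1,4)
Op 7: place BB@(4,0)
Op 8: place WB@(3,0)
Per-piece attacks for W:
  WB@(0,1): attacks (1,2) (2,3) (1,0) [ray(1,1) blocked at (2,3)]
  WK@(1,4): attacks (1,3) (2,4) (0,4) (2,3) (0,3)
  WQ@(2,1): attacks (2,2) (2,0) (3,1) (4,1) (1,1) (0,1) (3,2) (4,3) (3,0) (1,2) (0,3) (1,0) [ray(0,1) blocked at (2,2); ray(-1,0) blocked at (0,1); ray(1,-1) blocked at (3,0)]
  WK@(2,2): attacks (2,3) (2,1) (3,2) (1,2) (3,3) (3,1) (1,3) (1,1)
  WB@(2,3): attacks (3,4) (3,2) (4,1) (1,4) (1,2) (0,1) [ray(-1,1) blocked at (1,4); ray(-1,-1) blocked at (0,1)]
  WB@(3,0): attacks (4,1) (2,1) [ray(-1,1) blocked at (2,1)]
Union (20 distinct): (0,1) (0,3) (0,4) (1,0) (1,1) (1,2) (1,3) (1,4) (2,0) (2,1) (2,2) (2,3) (2,4) (3,0) (3,1) (3,2) (3,3) (3,4) (4,1) (4,3)

Answer: 20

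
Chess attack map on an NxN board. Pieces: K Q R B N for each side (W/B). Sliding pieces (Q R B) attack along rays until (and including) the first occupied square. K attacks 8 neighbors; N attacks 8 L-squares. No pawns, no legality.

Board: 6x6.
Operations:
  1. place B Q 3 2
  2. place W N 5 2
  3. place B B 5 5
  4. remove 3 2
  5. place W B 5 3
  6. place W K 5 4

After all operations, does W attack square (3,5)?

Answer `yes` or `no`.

Op 1: place BQ@(3,2)
Op 2: place WN@(5,2)
Op 3: place BB@(5,5)
Op 4: remove (3,2)
Op 5: place WB@(5,3)
Op 6: place WK@(5,4)
Per-piece attacks for W:
  WN@(5,2): attacks (4,4) (3,3) (4,0) (3,1)
  WB@(5,3): attacks (4,4) (3,5) (4,2) (3,1) (2,0)
  WK@(5,4): attacks (5,5) (5,3) (4,4) (4,5) (4,3)
W attacks (3,5): yes

Answer: yes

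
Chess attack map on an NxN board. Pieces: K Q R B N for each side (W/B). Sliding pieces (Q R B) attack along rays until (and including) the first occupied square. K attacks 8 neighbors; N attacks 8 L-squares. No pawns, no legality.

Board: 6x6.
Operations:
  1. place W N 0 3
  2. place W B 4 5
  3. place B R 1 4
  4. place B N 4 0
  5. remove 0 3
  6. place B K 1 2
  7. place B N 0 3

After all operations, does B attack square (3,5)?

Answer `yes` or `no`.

Op 1: place WN@(0,3)
Op 2: place WB@(4,5)
Op 3: place BR@(1,4)
Op 4: place BN@(4,0)
Op 5: remove (0,3)
Op 6: place BK@(1,2)
Op 7: place BN@(0,3)
Per-piece attacks for B:
  BN@(0,3): attacks (1,5) (2,4) (1,1) (2,2)
  BK@(1,2): attacks (1,3) (1,1) (2,2) (0,2) (2,3) (2,1) (0,3) (0,1)
  BR@(1,4): attacks (1,5) (1,3) (1,2) (2,4) (3,4) (4,4) (5,4) (0,4) [ray(0,-1) blocked at (1,2)]
  BN@(4,0): attacks (5,2) (3,2) (2,1)
B attacks (3,5): no

Answer: no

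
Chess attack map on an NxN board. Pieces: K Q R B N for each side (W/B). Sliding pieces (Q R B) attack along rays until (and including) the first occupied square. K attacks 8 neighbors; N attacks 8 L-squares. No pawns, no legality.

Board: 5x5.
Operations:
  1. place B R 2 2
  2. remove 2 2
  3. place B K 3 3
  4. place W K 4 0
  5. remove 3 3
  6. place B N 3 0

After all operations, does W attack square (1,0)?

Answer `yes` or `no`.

Op 1: place BR@(2,2)
Op 2: remove (2,2)
Op 3: place BK@(3,3)
Op 4: place WK@(4,0)
Op 5: remove (3,3)
Op 6: place BN@(3,0)
Per-piece attacks for W:
  WK@(4,0): attacks (4,1) (3,0) (3,1)
W attacks (1,0): no

Answer: no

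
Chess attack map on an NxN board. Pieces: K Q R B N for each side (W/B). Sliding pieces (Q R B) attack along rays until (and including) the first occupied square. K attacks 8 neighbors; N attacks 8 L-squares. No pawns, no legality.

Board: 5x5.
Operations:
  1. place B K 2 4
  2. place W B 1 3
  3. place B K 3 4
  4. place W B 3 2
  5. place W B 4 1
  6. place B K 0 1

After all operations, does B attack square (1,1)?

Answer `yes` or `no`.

Op 1: place BK@(2,4)
Op 2: place WB@(1,3)
Op 3: place BK@(3,4)
Op 4: place WB@(3,2)
Op 5: place WB@(4,1)
Op 6: place BK@(0,1)
Per-piece attacks for B:
  BK@(0,1): attacks (0,2) (0,0) (1,1) (1,2) (1,0)
  BK@(2,4): attacks (2,3) (3,4) (1,4) (3,3) (1,3)
  BK@(3,4): attacks (3,3) (4,4) (2,4) (4,3) (2,3)
B attacks (1,1): yes

Answer: yes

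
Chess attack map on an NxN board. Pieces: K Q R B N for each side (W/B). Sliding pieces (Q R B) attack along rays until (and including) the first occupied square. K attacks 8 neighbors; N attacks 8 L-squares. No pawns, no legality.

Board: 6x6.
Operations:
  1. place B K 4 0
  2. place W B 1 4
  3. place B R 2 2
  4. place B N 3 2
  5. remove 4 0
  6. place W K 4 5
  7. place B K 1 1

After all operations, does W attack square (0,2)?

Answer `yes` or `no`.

Answer: no

Derivation:
Op 1: place BK@(4,0)
Op 2: place WB@(1,4)
Op 3: place BR@(2,2)
Op 4: place BN@(3,2)
Op 5: remove (4,0)
Op 6: place WK@(4,5)
Op 7: place BK@(1,1)
Per-piece attacks for W:
  WB@(1,4): attacks (2,5) (2,3) (3,2) (0,5) (0,3) [ray(1,-1) blocked at (3,2)]
  WK@(4,5): attacks (4,4) (5,5) (3,5) (5,4) (3,4)
W attacks (0,2): no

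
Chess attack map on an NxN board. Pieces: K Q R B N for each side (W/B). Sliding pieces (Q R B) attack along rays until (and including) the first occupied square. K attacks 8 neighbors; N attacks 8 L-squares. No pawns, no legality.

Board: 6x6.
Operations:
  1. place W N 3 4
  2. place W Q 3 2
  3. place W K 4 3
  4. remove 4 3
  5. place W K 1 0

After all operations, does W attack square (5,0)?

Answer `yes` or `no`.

Op 1: place WN@(3,4)
Op 2: place WQ@(3,2)
Op 3: place WK@(4,3)
Op 4: remove (4,3)
Op 5: place WK@(1,0)
Per-piece attacks for W:
  WK@(1,0): attacks (1,1) (2,0) (0,0) (2,1) (0,1)
  WQ@(3,2): attacks (3,3) (3,4) (3,1) (3,0) (4,2) (5,2) (2,2) (1,2) (0,2) (4,3) (5,4) (4,1) (5,0) (2,3) (1,4) (0,5) (2,1) (1,0) [ray(0,1) blocked at (3,4); ray(-1,-1) blocked at (1,0)]
  WN@(3,4): attacks (5,5) (1,5) (4,2) (5,3) (2,2) (1,3)
W attacks (5,0): yes

Answer: yes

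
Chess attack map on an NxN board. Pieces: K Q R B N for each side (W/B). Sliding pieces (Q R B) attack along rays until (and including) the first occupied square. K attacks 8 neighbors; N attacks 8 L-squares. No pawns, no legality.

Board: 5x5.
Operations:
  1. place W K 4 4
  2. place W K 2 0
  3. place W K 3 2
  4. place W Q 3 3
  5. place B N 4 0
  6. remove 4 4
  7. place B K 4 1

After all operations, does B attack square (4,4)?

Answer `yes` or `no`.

Op 1: place WK@(4,4)
Op 2: place WK@(2,0)
Op 3: place WK@(3,2)
Op 4: place WQ@(3,3)
Op 5: place BN@(4,0)
Op 6: remove (4,4)
Op 7: place BK@(4,1)
Per-piece attacks for B:
  BN@(4,0): attacks (3,2) (2,1)
  BK@(4,1): attacks (4,2) (4,0) (3,1) (3,2) (3,0)
B attacks (4,4): no

Answer: no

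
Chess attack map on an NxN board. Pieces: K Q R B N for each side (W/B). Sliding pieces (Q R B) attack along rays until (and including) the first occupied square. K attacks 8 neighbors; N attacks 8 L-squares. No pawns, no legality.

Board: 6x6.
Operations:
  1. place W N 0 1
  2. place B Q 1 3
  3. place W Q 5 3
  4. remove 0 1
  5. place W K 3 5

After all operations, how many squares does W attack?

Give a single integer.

Op 1: place WN@(0,1)
Op 2: place BQ@(1,3)
Op 3: place WQ@(5,3)
Op 4: remove (0,1)
Op 5: place WK@(3,5)
Per-piece attacks for W:
  WK@(3,5): attacks (3,4) (4,5) (2,5) (4,4) (2,4)
  WQ@(5,3): attacks (5,4) (5,5) (5,2) (5,1) (5,0) (4,3) (3,3) (2,3) (1,3) (4,4) (3,5) (4,2) (3,1) (2,0) [ray(-1,0) blocked at (1,3); ray(-1,1) blocked at (3,5)]
Union (18 distinct): (1,3) (2,0) (2,3) (2,4) (2,5) (3,1) (3,3) (3,4) (3,5) (4,2) (4,3) (4,4) (4,5) (5,0) (5,1) (5,2) (5,4) (5,5)

Answer: 18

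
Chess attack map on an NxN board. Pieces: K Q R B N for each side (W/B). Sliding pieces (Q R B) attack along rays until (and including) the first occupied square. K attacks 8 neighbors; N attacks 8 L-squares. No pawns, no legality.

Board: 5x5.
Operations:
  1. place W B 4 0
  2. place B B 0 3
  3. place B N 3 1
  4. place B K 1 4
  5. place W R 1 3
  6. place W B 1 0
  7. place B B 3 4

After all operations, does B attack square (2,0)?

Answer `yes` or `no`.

Answer: no

Derivation:
Op 1: place WB@(4,0)
Op 2: place BB@(0,3)
Op 3: place BN@(3,1)
Op 4: place BK@(1,4)
Op 5: place WR@(1,3)
Op 6: place WB@(1,0)
Op 7: place BB@(3,4)
Per-piece attacks for B:
  BB@(0,3): attacks (1,4) (1,2) (2,1) (3,0) [ray(1,1) blocked at (1,4)]
  BK@(1,4): attacks (1,3) (2,4) (0,4) (2,3) (0,3)
  BN@(3,1): attacks (4,3) (2,3) (1,2) (1,0)
  BB@(3,4): attacks (4,3) (2,3) (1,2) (0,1)
B attacks (2,0): no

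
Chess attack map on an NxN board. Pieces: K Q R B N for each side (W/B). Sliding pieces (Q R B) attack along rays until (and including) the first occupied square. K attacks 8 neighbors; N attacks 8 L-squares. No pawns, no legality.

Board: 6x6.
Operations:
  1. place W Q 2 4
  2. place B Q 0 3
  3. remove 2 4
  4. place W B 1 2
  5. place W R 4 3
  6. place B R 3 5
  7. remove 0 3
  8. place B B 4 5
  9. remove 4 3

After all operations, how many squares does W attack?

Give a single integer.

Op 1: place WQ@(2,4)
Op 2: place BQ@(0,3)
Op 3: remove (2,4)
Op 4: place WB@(1,2)
Op 5: place WR@(4,3)
Op 6: place BR@(3,5)
Op 7: remove (0,3)
Op 8: place BB@(4,5)
Op 9: remove (4,3)
Per-piece attacks for W:
  WB@(1,2): attacks (2,3) (3,4) (4,5) (2,1) (3,0) (0,3) (0,1) [ray(1,1) blocked at (4,5)]
Union (7 distinct): (0,1) (0,3) (2,1) (2,3) (3,0) (3,4) (4,5)

Answer: 7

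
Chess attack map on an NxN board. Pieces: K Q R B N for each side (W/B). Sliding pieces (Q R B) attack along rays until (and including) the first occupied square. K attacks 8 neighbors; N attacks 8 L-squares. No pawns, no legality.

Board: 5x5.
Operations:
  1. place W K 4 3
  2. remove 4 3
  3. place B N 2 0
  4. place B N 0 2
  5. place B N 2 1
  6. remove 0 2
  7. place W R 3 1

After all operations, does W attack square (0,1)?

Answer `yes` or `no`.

Op 1: place WK@(4,3)
Op 2: remove (4,3)
Op 3: place BN@(2,0)
Op 4: place BN@(0,2)
Op 5: place BN@(2,1)
Op 6: remove (0,2)
Op 7: place WR@(3,1)
Per-piece attacks for W:
  WR@(3,1): attacks (3,2) (3,3) (3,4) (3,0) (4,1) (2,1) [ray(-1,0) blocked at (2,1)]
W attacks (0,1): no

Answer: no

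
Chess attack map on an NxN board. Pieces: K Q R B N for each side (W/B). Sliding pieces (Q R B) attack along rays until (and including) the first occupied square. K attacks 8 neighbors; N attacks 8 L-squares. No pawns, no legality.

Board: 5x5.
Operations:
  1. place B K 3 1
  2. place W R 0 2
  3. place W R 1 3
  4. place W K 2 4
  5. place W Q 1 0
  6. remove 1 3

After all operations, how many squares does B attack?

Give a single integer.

Op 1: place BK@(3,1)
Op 2: place WR@(0,2)
Op 3: place WR@(1,3)
Op 4: place WK@(2,4)
Op 5: place WQ@(1,0)
Op 6: remove (1,3)
Per-piece attacks for B:
  BK@(3,1): attacks (3,2) (3,0) (4,1) (2,1) (4,2) (4,0) (2,2) (2,0)
Union (8 distinct): (2,0) (2,1) (2,2) (3,0) (3,2) (4,0) (4,1) (4,2)

Answer: 8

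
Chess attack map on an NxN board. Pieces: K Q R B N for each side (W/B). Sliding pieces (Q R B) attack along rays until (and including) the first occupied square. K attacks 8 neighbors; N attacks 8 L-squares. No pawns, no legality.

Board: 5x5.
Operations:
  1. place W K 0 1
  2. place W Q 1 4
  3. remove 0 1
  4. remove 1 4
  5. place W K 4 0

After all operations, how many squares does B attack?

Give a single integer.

Op 1: place WK@(0,1)
Op 2: place WQ@(1,4)
Op 3: remove (0,1)
Op 4: remove (1,4)
Op 5: place WK@(4,0)
Per-piece attacks for B:
Union (0 distinct): (none)

Answer: 0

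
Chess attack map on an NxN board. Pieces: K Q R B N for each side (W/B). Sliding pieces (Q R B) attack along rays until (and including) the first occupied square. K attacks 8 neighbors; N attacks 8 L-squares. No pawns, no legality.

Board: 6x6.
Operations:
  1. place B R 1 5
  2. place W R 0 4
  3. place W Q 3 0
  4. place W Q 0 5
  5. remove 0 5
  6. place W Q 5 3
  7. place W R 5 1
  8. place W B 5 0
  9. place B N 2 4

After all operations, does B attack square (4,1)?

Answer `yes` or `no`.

Op 1: place BR@(1,5)
Op 2: place WR@(0,4)
Op 3: place WQ@(3,0)
Op 4: place WQ@(0,5)
Op 5: remove (0,5)
Op 6: place WQ@(5,3)
Op 7: place WR@(5,1)
Op 8: place WB@(5,0)
Op 9: place BN@(2,4)
Per-piece attacks for B:
  BR@(1,5): attacks (1,4) (1,3) (1,2) (1,1) (1,0) (2,5) (3,5) (4,5) (5,5) (0,5)
  BN@(2,4): attacks (4,5) (0,5) (3,2) (4,3) (1,2) (0,3)
B attacks (4,1): no

Answer: no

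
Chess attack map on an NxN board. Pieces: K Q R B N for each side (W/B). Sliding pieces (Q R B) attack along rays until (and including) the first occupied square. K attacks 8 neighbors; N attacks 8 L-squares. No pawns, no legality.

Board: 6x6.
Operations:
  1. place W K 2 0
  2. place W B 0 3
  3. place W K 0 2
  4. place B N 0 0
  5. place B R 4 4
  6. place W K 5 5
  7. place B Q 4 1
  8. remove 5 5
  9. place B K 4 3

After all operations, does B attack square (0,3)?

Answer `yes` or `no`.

Answer: no

Derivation:
Op 1: place WK@(2,0)
Op 2: place WB@(0,3)
Op 3: place WK@(0,2)
Op 4: place BN@(0,0)
Op 5: place BR@(4,4)
Op 6: place WK@(5,5)
Op 7: place BQ@(4,1)
Op 8: remove (5,5)
Op 9: place BK@(4,3)
Per-piece attacks for B:
  BN@(0,0): attacks (1,2) (2,1)
  BQ@(4,1): attacks (4,2) (4,3) (4,0) (5,1) (3,1) (2,1) (1,1) (0,1) (5,2) (5,0) (3,2) (2,3) (1,4) (0,5) (3,0) [ray(0,1) blocked at (4,3)]
  BK@(4,3): attacks (4,4) (4,2) (5,3) (3,3) (5,4) (5,2) (3,4) (3,2)
  BR@(4,4): attacks (4,5) (4,3) (5,4) (3,4) (2,4) (1,4) (0,4) [ray(0,-1) blocked at (4,3)]
B attacks (0,3): no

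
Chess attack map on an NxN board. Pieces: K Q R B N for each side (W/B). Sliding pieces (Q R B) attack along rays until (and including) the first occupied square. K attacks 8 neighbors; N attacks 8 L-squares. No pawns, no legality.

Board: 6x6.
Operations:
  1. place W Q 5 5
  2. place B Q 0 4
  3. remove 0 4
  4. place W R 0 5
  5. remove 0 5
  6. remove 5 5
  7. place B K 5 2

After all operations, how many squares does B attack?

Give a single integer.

Answer: 5

Derivation:
Op 1: place WQ@(5,5)
Op 2: place BQ@(0,4)
Op 3: remove (0,4)
Op 4: place WR@(0,5)
Op 5: remove (0,5)
Op 6: remove (5,5)
Op 7: place BK@(5,2)
Per-piece attacks for B:
  BK@(5,2): attacks (5,3) (5,1) (4,2) (4,3) (4,1)
Union (5 distinct): (4,1) (4,2) (4,3) (5,1) (5,3)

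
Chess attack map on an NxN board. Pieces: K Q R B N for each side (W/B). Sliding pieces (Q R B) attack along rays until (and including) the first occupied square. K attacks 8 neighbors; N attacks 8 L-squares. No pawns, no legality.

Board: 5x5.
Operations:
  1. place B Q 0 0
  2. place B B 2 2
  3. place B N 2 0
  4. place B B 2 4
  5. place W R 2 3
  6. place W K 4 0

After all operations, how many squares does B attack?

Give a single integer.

Answer: 18

Derivation:
Op 1: place BQ@(0,0)
Op 2: place BB@(2,2)
Op 3: place BN@(2,0)
Op 4: place BB@(2,4)
Op 5: place WR@(2,3)
Op 6: place WK@(4,0)
Per-piece attacks for B:
  BQ@(0,0): attacks (0,1) (0,2) (0,3) (0,4) (1,0) (2,0) (1,1) (2,2) [ray(1,0) blocked at (2,0); ray(1,1) blocked at (2,2)]
  BN@(2,0): attacks (3,2) (4,1) (1,2) (0,1)
  BB@(2,2): attacks (3,3) (4,4) (3,1) (4,0) (1,3) (0,4) (1,1) (0,0) [ray(1,-1) blocked at (4,0); ray(-1,-1) blocked at (0,0)]
  BB@(2,4): attacks (3,3) (4,2) (1,3) (0,2)
Union (18 distinct): (0,0) (0,1) (0,2) (0,3) (0,4) (1,0) (1,1) (1,2) (1,3) (2,0) (2,2) (3,1) (3,2) (3,3) (4,0) (4,1) (4,2) (4,4)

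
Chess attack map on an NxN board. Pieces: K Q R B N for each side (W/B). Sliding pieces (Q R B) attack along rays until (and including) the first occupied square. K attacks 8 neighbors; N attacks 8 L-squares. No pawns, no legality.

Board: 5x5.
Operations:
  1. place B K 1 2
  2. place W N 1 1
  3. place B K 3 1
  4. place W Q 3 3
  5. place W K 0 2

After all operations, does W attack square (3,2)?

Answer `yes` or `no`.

Op 1: place BK@(1,2)
Op 2: place WN@(1,1)
Op 3: place BK@(3,1)
Op 4: place WQ@(3,3)
Op 5: place WK@(0,2)
Per-piece attacks for W:
  WK@(0,2): attacks (0,3) (0,1) (1,2) (1,3) (1,1)
  WN@(1,1): attacks (2,3) (3,2) (0,3) (3,0)
  WQ@(3,3): attacks (3,4) (3,2) (3,1) (4,3) (2,3) (1,3) (0,3) (4,4) (4,2) (2,4) (2,2) (1,1) [ray(0,-1) blocked at (3,1); ray(-1,-1) blocked at (1,1)]
W attacks (3,2): yes

Answer: yes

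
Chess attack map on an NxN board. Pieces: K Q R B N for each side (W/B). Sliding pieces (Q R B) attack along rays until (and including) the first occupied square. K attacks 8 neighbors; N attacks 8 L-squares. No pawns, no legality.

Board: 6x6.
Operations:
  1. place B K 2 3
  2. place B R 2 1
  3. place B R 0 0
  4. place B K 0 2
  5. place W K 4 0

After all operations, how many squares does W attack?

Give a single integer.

Op 1: place BK@(2,3)
Op 2: place BR@(2,1)
Op 3: place BR@(0,0)
Op 4: place BK@(0,2)
Op 5: place WK@(4,0)
Per-piece attacks for W:
  WK@(4,0): attacks (4,1) (5,0) (3,0) (5,1) (3,1)
Union (5 distinct): (3,0) (3,1) (4,1) (5,0) (5,1)

Answer: 5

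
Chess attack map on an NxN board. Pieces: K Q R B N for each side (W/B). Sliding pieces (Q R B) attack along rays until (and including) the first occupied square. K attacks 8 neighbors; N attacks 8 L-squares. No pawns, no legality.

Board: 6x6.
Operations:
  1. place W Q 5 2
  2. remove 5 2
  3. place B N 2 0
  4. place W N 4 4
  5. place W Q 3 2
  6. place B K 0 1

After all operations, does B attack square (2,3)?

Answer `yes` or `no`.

Answer: no

Derivation:
Op 1: place WQ@(5,2)
Op 2: remove (5,2)
Op 3: place BN@(2,0)
Op 4: place WN@(4,4)
Op 5: place WQ@(3,2)
Op 6: place BK@(0,1)
Per-piece attacks for B:
  BK@(0,1): attacks (0,2) (0,0) (1,1) (1,2) (1,0)
  BN@(2,0): attacks (3,2) (4,1) (1,2) (0,1)
B attacks (2,3): no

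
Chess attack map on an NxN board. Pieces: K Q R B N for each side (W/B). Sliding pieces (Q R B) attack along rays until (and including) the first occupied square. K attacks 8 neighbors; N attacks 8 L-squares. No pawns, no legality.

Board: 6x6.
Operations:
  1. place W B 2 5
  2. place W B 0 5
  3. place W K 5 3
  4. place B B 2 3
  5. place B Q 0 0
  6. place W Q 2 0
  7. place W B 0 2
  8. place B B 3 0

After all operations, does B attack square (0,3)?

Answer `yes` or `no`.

Answer: yes

Derivation:
Op 1: place WB@(2,5)
Op 2: place WB@(0,5)
Op 3: place WK@(5,3)
Op 4: place BB@(2,3)
Op 5: place BQ@(0,0)
Op 6: place WQ@(2,0)
Op 7: place WB@(0,2)
Op 8: place BB@(3,0)
Per-piece attacks for B:
  BQ@(0,0): attacks (0,1) (0,2) (1,0) (2,0) (1,1) (2,2) (3,3) (4,4) (5,5) [ray(0,1) blocked at (0,2); ray(1,0) blocked at (2,0)]
  BB@(2,3): attacks (3,4) (4,5) (3,2) (4,1) (5,0) (1,4) (0,5) (1,2) (0,1) [ray(-1,1) blocked at (0,5)]
  BB@(3,0): attacks (4,1) (5,2) (2,1) (1,2) (0,3)
B attacks (0,3): yes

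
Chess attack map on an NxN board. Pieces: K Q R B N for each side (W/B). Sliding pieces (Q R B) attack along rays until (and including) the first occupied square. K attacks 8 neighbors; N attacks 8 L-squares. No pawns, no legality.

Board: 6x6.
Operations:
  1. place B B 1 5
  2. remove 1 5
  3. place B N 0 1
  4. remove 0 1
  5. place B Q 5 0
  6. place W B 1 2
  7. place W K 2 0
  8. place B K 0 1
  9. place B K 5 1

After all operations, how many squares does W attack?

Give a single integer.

Op 1: place BB@(1,5)
Op 2: remove (1,5)
Op 3: place BN@(0,1)
Op 4: remove (0,1)
Op 5: place BQ@(5,0)
Op 6: place WB@(1,2)
Op 7: place WK@(2,0)
Op 8: place BK@(0,1)
Op 9: place BK@(5,1)
Per-piece attacks for W:
  WB@(1,2): attacks (2,3) (3,4) (4,5) (2,1) (3,0) (0,3) (0,1) [ray(-1,-1) blocked at (0,1)]
  WK@(2,0): attacks (2,1) (3,0) (1,0) (3,1) (1,1)
Union (10 distinct): (0,1) (0,3) (1,0) (1,1) (2,1) (2,3) (3,0) (3,1) (3,4) (4,5)

Answer: 10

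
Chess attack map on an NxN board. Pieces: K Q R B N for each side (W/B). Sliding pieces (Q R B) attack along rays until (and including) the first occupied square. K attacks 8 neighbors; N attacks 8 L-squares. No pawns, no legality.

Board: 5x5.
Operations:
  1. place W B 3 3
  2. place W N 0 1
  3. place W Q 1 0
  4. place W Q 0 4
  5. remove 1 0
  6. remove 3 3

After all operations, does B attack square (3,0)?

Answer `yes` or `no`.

Op 1: place WB@(3,3)
Op 2: place WN@(0,1)
Op 3: place WQ@(1,0)
Op 4: place WQ@(0,4)
Op 5: remove (1,0)
Op 6: remove (3,3)
Per-piece attacks for B:
B attacks (3,0): no

Answer: no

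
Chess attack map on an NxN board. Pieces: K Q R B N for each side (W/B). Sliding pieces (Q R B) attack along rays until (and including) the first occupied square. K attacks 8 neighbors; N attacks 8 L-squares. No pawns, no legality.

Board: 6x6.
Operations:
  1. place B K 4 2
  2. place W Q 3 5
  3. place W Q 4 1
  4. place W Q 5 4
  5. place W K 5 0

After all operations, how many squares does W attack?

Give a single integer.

Op 1: place BK@(4,2)
Op 2: place WQ@(3,5)
Op 3: place WQ@(4,1)
Op 4: place WQ@(5,4)
Op 5: place WK@(5,0)
Per-piece attacks for W:
  WQ@(3,5): attacks (3,4) (3,3) (3,2) (3,1) (3,0) (4,5) (5,5) (2,5) (1,5) (0,5) (4,4) (5,3) (2,4) (1,3) (0,2)
  WQ@(4,1): attacks (4,2) (4,0) (5,1) (3,1) (2,1) (1,1) (0,1) (5,2) (5,0) (3,2) (2,3) (1,4) (0,5) (3,0) [ray(0,1) blocked at (4,2); ray(1,-1) blocked at (5,0)]
  WK@(5,0): attacks (5,1) (4,0) (4,1)
  WQ@(5,4): attacks (5,5) (5,3) (5,2) (5,1) (5,0) (4,4) (3,4) (2,4) (1,4) (0,4) (4,5) (4,3) (3,2) (2,1) (1,0) [ray(0,-1) blocked at (5,0)]
Union (29 distinct): (0,1) (0,2) (0,4) (0,5) (1,0) (1,1) (1,3) (1,4) (1,5) (2,1) (2,3) (2,4) (2,5) (3,0) (3,1) (3,2) (3,3) (3,4) (4,0) (4,1) (4,2) (4,3) (4,4) (4,5) (5,0) (5,1) (5,2) (5,3) (5,5)

Answer: 29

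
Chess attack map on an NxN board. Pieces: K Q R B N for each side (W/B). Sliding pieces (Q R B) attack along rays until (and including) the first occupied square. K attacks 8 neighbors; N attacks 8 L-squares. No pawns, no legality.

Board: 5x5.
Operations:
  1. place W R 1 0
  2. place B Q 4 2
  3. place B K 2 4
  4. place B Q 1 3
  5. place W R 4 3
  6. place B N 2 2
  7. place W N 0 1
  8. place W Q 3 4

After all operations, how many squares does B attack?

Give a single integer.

Op 1: place WR@(1,0)
Op 2: place BQ@(4,2)
Op 3: place BK@(2,4)
Op 4: place BQ@(1,3)
Op 5: place WR@(4,3)
Op 6: place BN@(2,2)
Op 7: place WN@(0,1)
Op 8: place WQ@(3,4)
Per-piece attacks for B:
  BQ@(1,3): attacks (1,4) (1,2) (1,1) (1,0) (2,3) (3,3) (4,3) (0,3) (2,4) (2,2) (0,4) (0,2) [ray(0,-1) blocked at (1,0); ray(1,0) blocked at (4,3); ray(1,1) blocked at (2,4); ray(1,-1) blocked at (2,2)]
  BN@(2,2): attacks (3,4) (4,3) (1,4) (0,3) (3,0) (4,1) (1,0) (0,1)
  BK@(2,4): attacks (2,3) (3,4) (1,4) (3,3) (1,3)
  BQ@(4,2): attacks (4,3) (4,1) (4,0) (3,2) (2,2) (3,3) (2,4) (3,1) (2,0) [ray(0,1) blocked at (4,3); ray(-1,0) blocked at (2,2); ray(-1,1) blocked at (2,4)]
Union (21 distinct): (0,1) (0,2) (0,3) (0,4) (1,0) (1,1) (1,2) (1,3) (1,4) (2,0) (2,2) (2,3) (2,4) (3,0) (3,1) (3,2) (3,3) (3,4) (4,0) (4,1) (4,3)

Answer: 21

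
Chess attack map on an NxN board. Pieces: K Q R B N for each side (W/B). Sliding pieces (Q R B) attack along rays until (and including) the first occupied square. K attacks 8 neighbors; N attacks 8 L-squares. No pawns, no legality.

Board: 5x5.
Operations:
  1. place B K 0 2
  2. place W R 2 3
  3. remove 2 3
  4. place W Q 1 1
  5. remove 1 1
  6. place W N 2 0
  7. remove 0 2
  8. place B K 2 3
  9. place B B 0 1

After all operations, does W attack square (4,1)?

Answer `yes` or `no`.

Answer: yes

Derivation:
Op 1: place BK@(0,2)
Op 2: place WR@(2,3)
Op 3: remove (2,3)
Op 4: place WQ@(1,1)
Op 5: remove (1,1)
Op 6: place WN@(2,0)
Op 7: remove (0,2)
Op 8: place BK@(2,3)
Op 9: place BB@(0,1)
Per-piece attacks for W:
  WN@(2,0): attacks (3,2) (4,1) (1,2) (0,1)
W attacks (4,1): yes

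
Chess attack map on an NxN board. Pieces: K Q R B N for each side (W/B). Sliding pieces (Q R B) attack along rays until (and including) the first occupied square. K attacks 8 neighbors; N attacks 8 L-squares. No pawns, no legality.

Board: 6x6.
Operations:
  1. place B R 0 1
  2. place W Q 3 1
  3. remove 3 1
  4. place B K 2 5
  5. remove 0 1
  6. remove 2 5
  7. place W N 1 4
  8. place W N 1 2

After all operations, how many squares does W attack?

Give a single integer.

Answer: 9

Derivation:
Op 1: place BR@(0,1)
Op 2: place WQ@(3,1)
Op 3: remove (3,1)
Op 4: place BK@(2,5)
Op 5: remove (0,1)
Op 6: remove (2,5)
Op 7: place WN@(1,4)
Op 8: place WN@(1,2)
Per-piece attacks for W:
  WN@(1,2): attacks (2,4) (3,3) (0,4) (2,0) (3,1) (0,0)
  WN@(1,4): attacks (3,5) (2,2) (3,3) (0,2)
Union (9 distinct): (0,0) (0,2) (0,4) (2,0) (2,2) (2,4) (3,1) (3,3) (3,5)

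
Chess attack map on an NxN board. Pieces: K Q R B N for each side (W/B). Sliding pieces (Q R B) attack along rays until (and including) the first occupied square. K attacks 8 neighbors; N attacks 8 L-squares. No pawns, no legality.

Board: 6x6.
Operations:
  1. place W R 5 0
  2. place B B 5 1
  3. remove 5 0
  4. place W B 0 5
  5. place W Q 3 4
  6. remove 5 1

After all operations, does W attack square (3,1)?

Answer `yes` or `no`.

Op 1: place WR@(5,0)
Op 2: place BB@(5,1)
Op 3: remove (5,0)
Op 4: place WB@(0,5)
Op 5: place WQ@(3,4)
Op 6: remove (5,1)
Per-piece attacks for W:
  WB@(0,5): attacks (1,4) (2,3) (3,2) (4,1) (5,0)
  WQ@(3,4): attacks (3,5) (3,3) (3,2) (3,1) (3,0) (4,4) (5,4) (2,4) (1,4) (0,4) (4,5) (4,3) (5,2) (2,5) (2,3) (1,2) (0,1)
W attacks (3,1): yes

Answer: yes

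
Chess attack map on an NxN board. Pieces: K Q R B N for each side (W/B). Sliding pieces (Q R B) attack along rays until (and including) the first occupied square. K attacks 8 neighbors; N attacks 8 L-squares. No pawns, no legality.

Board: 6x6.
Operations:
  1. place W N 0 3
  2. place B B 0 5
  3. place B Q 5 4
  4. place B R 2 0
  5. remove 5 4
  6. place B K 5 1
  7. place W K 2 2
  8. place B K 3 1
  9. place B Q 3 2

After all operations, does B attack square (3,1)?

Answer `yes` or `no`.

Op 1: place WN@(0,3)
Op 2: place BB@(0,5)
Op 3: place BQ@(5,4)
Op 4: place BR@(2,0)
Op 5: remove (5,4)
Op 6: place BK@(5,1)
Op 7: place WK@(2,2)
Op 8: place BK@(3,1)
Op 9: place BQ@(3,2)
Per-piece attacks for B:
  BB@(0,5): attacks (1,4) (2,3) (3,2) [ray(1,-1) blocked at (3,2)]
  BR@(2,0): attacks (2,1) (2,2) (3,0) (4,0) (5,0) (1,0) (0,0) [ray(0,1) blocked at (2,2)]
  BK@(3,1): attacks (3,2) (3,0) (4,1) (2,1) (4,2) (4,0) (2,2) (2,0)
  BQ@(3,2): attacks (3,3) (3,4) (3,5) (3,1) (4,2) (5,2) (2,2) (4,3) (5,4) (4,1) (5,0) (2,3) (1,4) (0,5) (2,1) (1,0) [ray(0,-1) blocked at (3,1); ray(-1,0) blocked at (2,2); ray(-1,1) blocked at (0,5)]
  BK@(5,1): attacks (5,2) (5,0) (4,1) (4,2) (4,0)
B attacks (3,1): yes

Answer: yes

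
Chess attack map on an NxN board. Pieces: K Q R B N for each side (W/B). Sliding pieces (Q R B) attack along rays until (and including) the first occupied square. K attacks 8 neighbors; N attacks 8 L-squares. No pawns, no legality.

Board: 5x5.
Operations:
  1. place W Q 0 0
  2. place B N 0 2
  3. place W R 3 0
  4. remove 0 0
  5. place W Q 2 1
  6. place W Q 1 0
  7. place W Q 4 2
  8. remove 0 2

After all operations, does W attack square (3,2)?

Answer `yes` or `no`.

Answer: yes

Derivation:
Op 1: place WQ@(0,0)
Op 2: place BN@(0,2)
Op 3: place WR@(3,0)
Op 4: remove (0,0)
Op 5: place WQ@(2,1)
Op 6: place WQ@(1,0)
Op 7: place WQ@(4,2)
Op 8: remove (0,2)
Per-piece attacks for W:
  WQ@(1,0): attacks (1,1) (1,2) (1,3) (1,4) (2,0) (3,0) (0,0) (2,1) (0,1) [ray(1,0) blocked at (3,0); ray(1,1) blocked at (2,1)]
  WQ@(2,1): attacks (2,2) (2,3) (2,4) (2,0) (3,1) (4,1) (1,1) (0,1) (3,2) (4,3) (3,0) (1,2) (0,3) (1,0) [ray(1,-1) blocked at (3,0); ray(-1,-1) blocked at (1,0)]
  WR@(3,0): attacks (3,1) (3,2) (3,3) (3,4) (4,0) (2,0) (1,0) [ray(-1,0) blocked at (1,0)]
  WQ@(4,2): attacks (4,3) (4,4) (4,1) (4,0) (3,2) (2,2) (1,2) (0,2) (3,3) (2,4) (3,1) (2,0)
W attacks (3,2): yes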